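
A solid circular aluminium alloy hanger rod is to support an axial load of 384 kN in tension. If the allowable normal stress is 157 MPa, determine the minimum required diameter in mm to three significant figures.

Required area A ≥ P/σ_allow = 384000/157 = 2446 mm².
For a solid circular section, d ≥ √(4A/π) = 55.8 mm.

55.8 mm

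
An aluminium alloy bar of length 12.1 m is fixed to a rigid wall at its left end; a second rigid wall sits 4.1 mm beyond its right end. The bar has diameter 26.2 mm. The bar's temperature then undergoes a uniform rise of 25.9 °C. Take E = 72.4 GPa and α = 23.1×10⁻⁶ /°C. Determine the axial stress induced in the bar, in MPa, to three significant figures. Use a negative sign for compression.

-18.8 MPa

Free thermal expansion αLΔT = 23.1e-6 · 12100 · 25.9 = 7.239 mm.
The walls engage after the gap closes; constrained expansion = 7.239 − 4.1 = 3.139 mm.
The walls impose strain ε = −(3.139)/12100 = -2.5945e-04; σ = Eε = 72400 · -2.5945e-04 = -18.78 MPa.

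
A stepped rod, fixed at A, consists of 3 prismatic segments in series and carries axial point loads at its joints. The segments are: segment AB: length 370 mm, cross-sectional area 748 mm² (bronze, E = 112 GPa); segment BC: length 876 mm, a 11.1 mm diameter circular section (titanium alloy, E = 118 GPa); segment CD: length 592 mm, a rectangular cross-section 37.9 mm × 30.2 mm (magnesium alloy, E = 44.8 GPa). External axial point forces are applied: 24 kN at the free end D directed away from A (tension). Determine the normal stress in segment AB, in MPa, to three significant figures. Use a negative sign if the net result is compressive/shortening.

Internal axial forces (sectioning from the free end, tension +): N_CD = 24 kN, N_BC = 24 kN, N_AB = 24 kN.
σ_AB = N_AB/A_AB = 24000/748 = 32.09 MPa.

32.1 MPa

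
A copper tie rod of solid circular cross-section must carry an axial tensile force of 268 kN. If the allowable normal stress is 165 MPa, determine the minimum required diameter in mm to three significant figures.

45.5 mm

Required area A ≥ P/σ_allow = 268000/165 = 1624 mm².
For a solid circular section, d ≥ √(4A/π) = 45.48 mm.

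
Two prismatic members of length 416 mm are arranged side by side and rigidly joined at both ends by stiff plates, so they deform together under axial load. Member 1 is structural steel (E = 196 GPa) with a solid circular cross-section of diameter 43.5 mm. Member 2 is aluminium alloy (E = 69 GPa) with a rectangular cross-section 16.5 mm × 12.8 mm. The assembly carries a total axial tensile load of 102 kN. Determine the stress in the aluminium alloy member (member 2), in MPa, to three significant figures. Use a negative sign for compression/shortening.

23.0 MPa

A_1 = 1486 mm².
A_2 = 211.2 mm².
Equal strain + equilibrium ⇒ each member carries load in proportion to AE: A₁E₁ = 291300000 N, A₂E₂ = 14570000 N, ΣAE = 305900000 N.
σ₂ = P·E₂/ΣAE = 102000·69000/305900000 = 23.01 MPa.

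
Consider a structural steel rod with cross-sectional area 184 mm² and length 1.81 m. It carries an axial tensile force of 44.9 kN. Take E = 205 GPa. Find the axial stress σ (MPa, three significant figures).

σ = N/A = 44900/184 = 244 MPa.

244 MPa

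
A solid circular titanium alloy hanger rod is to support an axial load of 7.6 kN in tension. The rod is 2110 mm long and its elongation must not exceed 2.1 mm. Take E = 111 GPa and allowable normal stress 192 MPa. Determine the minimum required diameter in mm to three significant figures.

9.36 mm

Required area A ≥ P/σ_allow = 7600/192 = 39.58 mm².
For a solid circular section, d ≥ √(4A/π) = 7.099 mm.
Elongation limit: A ≥ PL/(Eδ_allow) = 7600·2110/(111000·2.1) = 68.79 mm² ⇒ d ≥ 9.359 mm.
The elongation limit governs.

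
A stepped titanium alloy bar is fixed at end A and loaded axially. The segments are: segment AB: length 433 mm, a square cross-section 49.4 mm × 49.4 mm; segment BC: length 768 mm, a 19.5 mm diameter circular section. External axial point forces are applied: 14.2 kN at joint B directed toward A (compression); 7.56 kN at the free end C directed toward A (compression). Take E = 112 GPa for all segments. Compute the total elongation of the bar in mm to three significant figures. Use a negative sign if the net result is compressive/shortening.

Internal axial forces (sectioning from the free end, tension +): N_BC = -7.56 kN, N_AB = -21.76 kN.
A_AB = 2440 mm².
A_BC = 298.6 mm².
δ_AB = -21760·433/(2440·112000) = -0.03447 mm
δ_BC = -7560·768/(298.6·112000) = -0.1736 mm
δ = Σδ_i = -0.2081 mm.

-0.208 mm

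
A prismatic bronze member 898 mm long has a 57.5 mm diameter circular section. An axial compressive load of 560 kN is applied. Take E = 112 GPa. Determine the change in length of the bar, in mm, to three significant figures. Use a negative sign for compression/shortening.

-1.73 mm

A = 2597 mm².
δ_mech = NL/(AE) = -560000·898/(2597·112000) = -1.729 mm.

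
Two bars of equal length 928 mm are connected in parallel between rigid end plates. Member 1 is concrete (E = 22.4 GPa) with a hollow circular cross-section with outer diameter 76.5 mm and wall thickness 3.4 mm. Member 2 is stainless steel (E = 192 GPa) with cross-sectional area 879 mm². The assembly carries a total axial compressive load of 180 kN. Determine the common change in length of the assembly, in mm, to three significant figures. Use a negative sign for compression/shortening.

A_1 = 780.8 mm².
Equal strain + equilibrium ⇒ each member carries load in proportion to AE: A₁E₁ = 17490000 N, A₂E₂ = 168800000 N, ΣAE = 186300000 N.
δ = PL/ΣAE = -180000·928/186300000 = -0.8968 mm.

-0.897 mm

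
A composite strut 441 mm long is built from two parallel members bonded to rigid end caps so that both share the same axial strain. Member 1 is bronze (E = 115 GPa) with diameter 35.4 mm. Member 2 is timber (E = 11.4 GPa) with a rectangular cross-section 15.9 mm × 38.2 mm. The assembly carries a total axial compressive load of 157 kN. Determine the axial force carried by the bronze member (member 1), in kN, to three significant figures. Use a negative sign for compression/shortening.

-148 kN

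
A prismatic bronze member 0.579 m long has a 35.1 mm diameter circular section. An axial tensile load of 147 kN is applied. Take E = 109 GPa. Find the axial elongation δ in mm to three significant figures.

0.807 mm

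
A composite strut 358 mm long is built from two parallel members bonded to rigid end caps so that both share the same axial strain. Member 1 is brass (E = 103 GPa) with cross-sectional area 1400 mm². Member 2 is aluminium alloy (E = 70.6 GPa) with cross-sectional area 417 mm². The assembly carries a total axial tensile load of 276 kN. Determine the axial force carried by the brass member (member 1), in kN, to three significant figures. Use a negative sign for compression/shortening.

229 kN

Equal strain + equilibrium ⇒ each member carries load in proportion to AE: A₁E₁ = 144200000 N, A₂E₂ = 29440000 N, ΣAE = 173600000 N.
F₁ = P·A₁E₁/ΣAE = 276000·144200000/173600000 = 229200 N.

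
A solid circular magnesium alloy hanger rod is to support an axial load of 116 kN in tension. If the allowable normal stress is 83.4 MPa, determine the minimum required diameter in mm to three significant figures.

Required area A ≥ P/σ_allow = 116000/83.4 = 1391 mm².
For a solid circular section, d ≥ √(4A/π) = 42.08 mm.

42.1 mm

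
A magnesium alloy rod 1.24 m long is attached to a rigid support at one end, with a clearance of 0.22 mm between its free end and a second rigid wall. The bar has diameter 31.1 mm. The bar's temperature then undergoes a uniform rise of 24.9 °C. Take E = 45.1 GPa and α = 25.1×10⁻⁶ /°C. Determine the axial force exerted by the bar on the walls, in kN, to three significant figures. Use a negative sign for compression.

-15.3 kN

Free thermal expansion αLΔT = 25.1e-6 · 1240 · 24.9 = 0.775 mm.
The walls engage after the gap closes; constrained expansion = 0.775 − 0.22 = 0.555 mm.
The walls impose strain ε = −(0.555)/1240 = -4.4757e-04; σ = Eε = 45100 · -4.4757e-04 = -20.19 MPa.
Wall reaction R = σ·A = -20.19·759.6 = -15330 N = -15.33 kN.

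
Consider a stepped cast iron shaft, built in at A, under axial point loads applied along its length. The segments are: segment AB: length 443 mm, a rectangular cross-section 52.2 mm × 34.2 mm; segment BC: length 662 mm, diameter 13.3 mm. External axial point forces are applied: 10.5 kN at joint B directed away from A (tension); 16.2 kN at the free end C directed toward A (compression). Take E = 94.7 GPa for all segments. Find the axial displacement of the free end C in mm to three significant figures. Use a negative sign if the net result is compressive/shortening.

-0.830 mm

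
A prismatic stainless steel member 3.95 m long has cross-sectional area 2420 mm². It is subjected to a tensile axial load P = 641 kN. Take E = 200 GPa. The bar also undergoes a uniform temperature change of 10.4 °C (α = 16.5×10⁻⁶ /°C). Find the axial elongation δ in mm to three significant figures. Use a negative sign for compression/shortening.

5.91 mm

δ_mech = NL/(AE) = 641000·3950/(2420·200000) = 5.231 mm.
δ_thermal = αLΔT = 16.5e-6·3950·10.4 = 0.6778 mm.
δ = δ_mech + δ_thermal = 5.909 mm.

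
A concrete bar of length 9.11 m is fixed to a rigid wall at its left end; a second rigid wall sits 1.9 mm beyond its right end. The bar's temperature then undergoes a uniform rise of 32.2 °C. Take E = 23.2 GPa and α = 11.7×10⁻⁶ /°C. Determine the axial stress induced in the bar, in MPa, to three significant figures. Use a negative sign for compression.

Free thermal expansion αLΔT = 11.7e-6 · 9110 · 32.2 = 3.432 mm.
The walls engage after the gap closes; constrained expansion = 3.432 − 1.9 = 1.532 mm.
The walls impose strain ε = −(1.532)/9110 = -1.6818e-04; σ = Eε = 23200 · -1.6818e-04 = -3.902 MPa.

-3.90 MPa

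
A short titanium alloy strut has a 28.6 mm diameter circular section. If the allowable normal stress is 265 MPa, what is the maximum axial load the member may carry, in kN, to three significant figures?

170 kN

A = 642.4 mm².
P_max = σ_allow · A = 265 · 642.4 = 170200 N = 170.2 kN.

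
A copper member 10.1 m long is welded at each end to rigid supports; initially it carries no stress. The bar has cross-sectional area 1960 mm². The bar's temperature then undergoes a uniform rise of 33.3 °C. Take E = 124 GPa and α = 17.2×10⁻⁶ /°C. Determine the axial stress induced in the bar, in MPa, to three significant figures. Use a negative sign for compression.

-71.0 MPa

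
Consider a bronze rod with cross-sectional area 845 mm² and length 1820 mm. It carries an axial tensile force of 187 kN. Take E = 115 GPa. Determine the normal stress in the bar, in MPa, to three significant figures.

221 MPa

σ = N/A = 187000/845 = 221.3 MPa.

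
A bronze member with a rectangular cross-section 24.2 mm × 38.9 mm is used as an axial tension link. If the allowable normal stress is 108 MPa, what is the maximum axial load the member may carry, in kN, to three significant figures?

A = 941.4 mm².
P_max = σ_allow · A = 108 · 941.4 = 101700 N = 101.7 kN.

102 kN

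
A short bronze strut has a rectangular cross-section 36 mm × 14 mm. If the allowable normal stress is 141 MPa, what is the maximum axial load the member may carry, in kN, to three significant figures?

A = 504 mm².
P_max = σ_allow · A = 141 · 504 = 71060 N = 71.06 kN.

71.1 kN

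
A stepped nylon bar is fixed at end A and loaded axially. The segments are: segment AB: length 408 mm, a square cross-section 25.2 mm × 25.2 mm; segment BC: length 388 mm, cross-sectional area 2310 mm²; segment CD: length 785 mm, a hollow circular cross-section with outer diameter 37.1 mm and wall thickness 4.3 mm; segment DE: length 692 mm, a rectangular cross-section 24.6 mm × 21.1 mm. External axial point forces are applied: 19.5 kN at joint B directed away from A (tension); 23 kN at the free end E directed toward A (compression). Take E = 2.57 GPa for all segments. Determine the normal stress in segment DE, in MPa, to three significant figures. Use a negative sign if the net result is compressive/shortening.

Internal axial forces (sectioning from the free end, tension +): N_DE = -23 kN, N_CD = -23 kN, N_BC = -23 kN, N_AB = -3.5 kN.
A_DE = 519.1 mm².
σ_DE = N_DE/A_DE = -23000/519.1 = -44.31 MPa.

-44.3 MPa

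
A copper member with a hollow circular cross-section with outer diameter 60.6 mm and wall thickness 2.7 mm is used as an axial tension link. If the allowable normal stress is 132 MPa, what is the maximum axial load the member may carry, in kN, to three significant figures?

64.8 kN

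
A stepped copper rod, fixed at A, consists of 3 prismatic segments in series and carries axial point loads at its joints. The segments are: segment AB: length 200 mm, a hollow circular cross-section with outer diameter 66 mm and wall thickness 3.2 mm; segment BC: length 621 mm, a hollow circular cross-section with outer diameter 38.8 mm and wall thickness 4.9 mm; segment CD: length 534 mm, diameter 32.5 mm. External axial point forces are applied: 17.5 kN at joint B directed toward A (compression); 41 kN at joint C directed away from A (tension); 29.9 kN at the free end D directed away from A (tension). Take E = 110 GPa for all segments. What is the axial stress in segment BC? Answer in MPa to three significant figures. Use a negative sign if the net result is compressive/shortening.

136 MPa

Internal axial forces (sectioning from the free end, tension +): N_CD = 29.9 kN, N_BC = 70.9 kN, N_AB = 53.4 kN.
A_BC = 521.8 mm².
σ_BC = N_BC/A_BC = 70900/521.8 = 135.9 MPa.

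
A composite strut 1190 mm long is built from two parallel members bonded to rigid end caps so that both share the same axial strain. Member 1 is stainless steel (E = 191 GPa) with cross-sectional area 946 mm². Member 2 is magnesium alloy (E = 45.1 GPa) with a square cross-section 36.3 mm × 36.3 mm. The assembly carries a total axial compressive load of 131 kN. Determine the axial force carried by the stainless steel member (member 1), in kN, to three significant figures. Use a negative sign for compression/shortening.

-98.6 kN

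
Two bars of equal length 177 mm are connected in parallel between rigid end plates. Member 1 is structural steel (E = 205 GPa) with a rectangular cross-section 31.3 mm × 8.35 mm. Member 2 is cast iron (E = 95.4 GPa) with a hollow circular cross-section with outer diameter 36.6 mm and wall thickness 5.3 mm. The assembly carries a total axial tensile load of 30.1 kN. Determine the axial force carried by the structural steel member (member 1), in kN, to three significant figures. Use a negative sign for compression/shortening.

15.6 kN

A_1 = 261.4 mm².
A_2 = 521.2 mm².
Equal strain + equilibrium ⇒ each member carries load in proportion to AE: A₁E₁ = 53580000 N, A₂E₂ = 49720000 N, ΣAE = 103300000 N.
F₁ = P·A₁E₁/ΣAE = 30100·53580000/103300000 = 15610 N.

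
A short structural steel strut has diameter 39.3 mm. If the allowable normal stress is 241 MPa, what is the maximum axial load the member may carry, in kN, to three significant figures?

A = 1213 mm².
P_max = σ_allow · A = 241 · 1213 = 292300 N = 292.3 kN.

292 kN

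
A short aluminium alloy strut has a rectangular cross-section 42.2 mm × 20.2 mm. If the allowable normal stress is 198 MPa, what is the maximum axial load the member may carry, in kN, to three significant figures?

169 kN

A = 852.4 mm².
P_max = σ_allow · A = 198 · 852.4 = 168800 N = 168.8 kN.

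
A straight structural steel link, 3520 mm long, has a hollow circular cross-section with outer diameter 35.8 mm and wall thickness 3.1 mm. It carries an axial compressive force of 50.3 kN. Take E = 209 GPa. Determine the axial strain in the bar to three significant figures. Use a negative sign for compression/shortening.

-7.56e-04

A = 318.5 mm².
σ = N/A = -157.9 MPa; ε = σ/E = -157.9/209000 = -7.557e-04.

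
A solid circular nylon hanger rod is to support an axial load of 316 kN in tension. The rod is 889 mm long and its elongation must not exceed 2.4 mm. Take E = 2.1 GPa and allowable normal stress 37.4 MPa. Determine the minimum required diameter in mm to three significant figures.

Required area A ≥ P/σ_allow = 316000/37.4 = 8449 mm².
For a solid circular section, d ≥ √(4A/π) = 103.7 mm.
Elongation limit: A ≥ PL/(Eδ_allow) = 316000·889/(2100·2.4) = 55740 mm² ⇒ d ≥ 266.4 mm.
The elongation limit governs.

266 mm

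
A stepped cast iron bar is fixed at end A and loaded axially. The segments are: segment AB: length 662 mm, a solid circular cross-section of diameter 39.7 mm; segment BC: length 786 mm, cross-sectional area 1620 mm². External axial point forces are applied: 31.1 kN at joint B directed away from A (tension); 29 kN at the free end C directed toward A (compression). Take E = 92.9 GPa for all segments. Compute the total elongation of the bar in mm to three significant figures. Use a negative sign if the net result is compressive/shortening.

Internal axial forces (sectioning from the free end, tension +): N_BC = -29 kN, N_AB = 2.1 kN.
A_AB = 1238 mm².
δ_AB = 2100·662/(1238·92900) = 0.01209 mm
δ_BC = -29000·786/(1620·92900) = -0.1515 mm
δ = Σδ_i = -0.1394 mm.

-0.139 mm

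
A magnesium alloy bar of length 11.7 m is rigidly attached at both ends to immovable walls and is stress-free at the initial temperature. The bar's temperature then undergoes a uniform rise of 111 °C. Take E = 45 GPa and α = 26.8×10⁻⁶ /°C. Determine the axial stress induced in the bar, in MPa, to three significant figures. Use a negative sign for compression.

-134 MPa

Free thermal expansion αLΔT = 26.8e-6 · 11700 · 111 = 34.81 mm.
The walls impose strain ε = −(34.81)/11700 = -2.9748e-03; σ = Eε = 45000 · -2.9748e-03 = -133.9 MPa.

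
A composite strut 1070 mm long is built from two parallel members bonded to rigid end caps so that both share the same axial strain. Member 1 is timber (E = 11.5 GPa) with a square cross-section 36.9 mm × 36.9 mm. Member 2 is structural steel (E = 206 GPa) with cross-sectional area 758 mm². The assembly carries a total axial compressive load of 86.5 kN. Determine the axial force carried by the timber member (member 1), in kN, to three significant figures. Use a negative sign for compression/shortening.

A_1 = 1362 mm².
Equal strain + equilibrium ⇒ each member carries load in proportion to AE: A₁E₁ = 15660000 N, A₂E₂ = 156100000 N, ΣAE = 171800000 N.
F₁ = P·A₁E₁/ΣAE = -86500·15660000/171800000 = -7884 N.

-7.88 kN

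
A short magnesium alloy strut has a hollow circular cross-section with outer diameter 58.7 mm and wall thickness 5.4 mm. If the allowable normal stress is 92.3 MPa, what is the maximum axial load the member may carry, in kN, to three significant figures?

83.5 kN

A = 904.2 mm².
P_max = σ_allow · A = 92.3 · 904.2 = 83460 N = 83.46 kN.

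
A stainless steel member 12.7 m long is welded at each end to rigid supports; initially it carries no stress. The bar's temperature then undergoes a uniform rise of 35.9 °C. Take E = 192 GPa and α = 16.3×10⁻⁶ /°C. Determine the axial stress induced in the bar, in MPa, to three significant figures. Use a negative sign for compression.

-112 MPa

Free thermal expansion αLΔT = 16.3e-6 · 12700 · 35.9 = 7.432 mm.
The walls impose strain ε = −(7.432)/12700 = -5.8517e-04; σ = Eε = 192000 · -5.8517e-04 = -112.4 MPa.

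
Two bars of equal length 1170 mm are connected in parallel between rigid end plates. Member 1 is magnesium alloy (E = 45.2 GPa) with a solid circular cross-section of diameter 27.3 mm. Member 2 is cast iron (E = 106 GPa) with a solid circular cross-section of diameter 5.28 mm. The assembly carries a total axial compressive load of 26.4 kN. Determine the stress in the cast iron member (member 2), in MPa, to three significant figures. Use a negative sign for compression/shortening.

-97.2 MPa

A_1 = 585.3 mm².
A_2 = 21.9 mm².
Equal strain + equilibrium ⇒ each member carries load in proportion to AE: A₁E₁ = 26460000 N, A₂E₂ = 2321000 N, ΣAE = 28780000 N.
σ₂ = P·E₂/ΣAE = -26400·106000/28780000 = -97.24 MPa.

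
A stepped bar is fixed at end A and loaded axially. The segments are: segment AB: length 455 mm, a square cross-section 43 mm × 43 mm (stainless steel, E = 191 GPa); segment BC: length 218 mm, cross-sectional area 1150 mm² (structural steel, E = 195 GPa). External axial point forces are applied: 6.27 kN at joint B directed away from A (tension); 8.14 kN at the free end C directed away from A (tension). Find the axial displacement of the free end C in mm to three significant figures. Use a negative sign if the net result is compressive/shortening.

Internal axial forces (sectioning from the free end, tension +): N_BC = 8.14 kN, N_AB = 14.41 kN.
A_AB = 1849 mm².
δ_AB = 14410·455/(1849·191000) = 0.01857 mm
δ_BC = 8140·218/(1150·195000) = 0.007913 mm
δ = Σδ_i = 0.02648 mm.

0.0265 mm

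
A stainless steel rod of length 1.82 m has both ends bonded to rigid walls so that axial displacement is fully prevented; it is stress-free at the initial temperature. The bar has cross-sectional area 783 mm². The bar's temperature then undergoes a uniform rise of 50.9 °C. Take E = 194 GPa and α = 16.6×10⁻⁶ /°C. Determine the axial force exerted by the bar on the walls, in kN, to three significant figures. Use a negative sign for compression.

-128 kN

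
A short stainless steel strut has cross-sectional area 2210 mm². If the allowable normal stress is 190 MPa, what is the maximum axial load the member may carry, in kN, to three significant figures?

420 kN

P_max = σ_allow · A = 190 · 2210 = 419900 N = 419.9 kN.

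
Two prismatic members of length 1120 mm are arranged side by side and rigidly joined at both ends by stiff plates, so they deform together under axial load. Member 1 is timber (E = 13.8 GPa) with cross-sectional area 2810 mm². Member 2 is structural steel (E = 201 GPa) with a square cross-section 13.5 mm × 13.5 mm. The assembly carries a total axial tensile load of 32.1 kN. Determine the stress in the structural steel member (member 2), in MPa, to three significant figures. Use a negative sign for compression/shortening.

85.6 MPa

A_2 = 182.2 mm².
Equal strain + equilibrium ⇒ each member carries load in proportion to AE: A₁E₁ = 38780000 N, A₂E₂ = 36630000 N, ΣAE = 75410000 N.
σ₂ = P·E₂/ΣAE = 32100·201000/75410000 = 85.56 MPa.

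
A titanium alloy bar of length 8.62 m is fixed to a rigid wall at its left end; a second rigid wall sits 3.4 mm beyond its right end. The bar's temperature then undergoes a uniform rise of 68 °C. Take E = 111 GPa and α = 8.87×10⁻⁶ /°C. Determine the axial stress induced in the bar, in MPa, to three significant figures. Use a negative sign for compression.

-23.2 MPa

Free thermal expansion αLΔT = 8.87e-6 · 8620 · 68 = 5.199 mm.
The walls engage after the gap closes; constrained expansion = 5.199 − 3.4 = 1.799 mm.
The walls impose strain ε = −(1.799)/8620 = -2.0873e-04; σ = Eε = 111000 · -2.0873e-04 = -23.17 MPa.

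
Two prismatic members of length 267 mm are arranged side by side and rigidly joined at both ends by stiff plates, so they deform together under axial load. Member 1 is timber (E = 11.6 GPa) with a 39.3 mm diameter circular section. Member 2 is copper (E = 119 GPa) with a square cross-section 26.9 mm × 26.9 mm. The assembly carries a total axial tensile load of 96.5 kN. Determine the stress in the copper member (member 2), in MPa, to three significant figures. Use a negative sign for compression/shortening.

A_1 = 1213 mm².
A_2 = 723.6 mm².
Equal strain + equilibrium ⇒ each member carries load in proportion to AE: A₁E₁ = 14070000 N, A₂E₂ = 86110000 N, ΣAE = 100200000 N.
σ₂ = P·E₂/ΣAE = 96500·119000/100200000 = 114.6 MPa.

115 MPa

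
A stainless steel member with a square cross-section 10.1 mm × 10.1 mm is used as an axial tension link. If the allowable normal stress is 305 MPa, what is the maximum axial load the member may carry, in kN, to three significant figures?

31.1 kN

A = 102 mm².
P_max = σ_allow · A = 305 · 102 = 31110 N = 31.11 kN.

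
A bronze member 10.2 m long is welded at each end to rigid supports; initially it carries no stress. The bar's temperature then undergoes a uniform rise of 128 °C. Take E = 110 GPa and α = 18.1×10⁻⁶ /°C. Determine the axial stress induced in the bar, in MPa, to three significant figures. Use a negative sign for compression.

Free thermal expansion αLΔT = 18.1e-6 · 10200 · 128 = 23.63 mm.
The walls impose strain ε = −(23.63)/10200 = -2.3168e-03; σ = Eε = 110000 · -2.3168e-03 = -254.8 MPa.

-255 MPa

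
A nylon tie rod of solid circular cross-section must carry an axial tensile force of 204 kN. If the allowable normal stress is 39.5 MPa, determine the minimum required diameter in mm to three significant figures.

81.1 mm

Required area A ≥ P/σ_allow = 204000/39.5 = 5165 mm².
For a solid circular section, d ≥ √(4A/π) = 81.09 mm.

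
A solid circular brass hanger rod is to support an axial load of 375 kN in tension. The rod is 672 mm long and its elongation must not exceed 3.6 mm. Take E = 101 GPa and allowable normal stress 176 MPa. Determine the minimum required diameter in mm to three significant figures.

52.1 mm

Required area A ≥ P/σ_allow = 375000/176 = 2131 mm².
For a solid circular section, d ≥ √(4A/π) = 52.09 mm.
Elongation limit: A ≥ PL/(Eδ_allow) = 375000·672/(101000·3.6) = 693.1 mm² ⇒ d ≥ 29.71 mm.
The stress limit governs.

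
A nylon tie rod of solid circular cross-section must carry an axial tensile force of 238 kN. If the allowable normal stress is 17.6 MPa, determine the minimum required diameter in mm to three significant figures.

131 mm

Required area A ≥ P/σ_allow = 238000/17.6 = 13520 mm².
For a solid circular section, d ≥ √(4A/π) = 131.2 mm.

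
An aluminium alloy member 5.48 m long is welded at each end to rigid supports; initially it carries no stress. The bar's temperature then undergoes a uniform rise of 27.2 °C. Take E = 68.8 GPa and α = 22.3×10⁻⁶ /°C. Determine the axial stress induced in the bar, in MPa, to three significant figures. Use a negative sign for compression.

-41.7 MPa

Free thermal expansion αLΔT = 22.3e-6 · 5480 · 27.2 = 3.324 mm.
The walls impose strain ε = −(3.324)/5480 = -6.0656e-04; σ = Eε = 68800 · -6.0656e-04 = -41.73 MPa.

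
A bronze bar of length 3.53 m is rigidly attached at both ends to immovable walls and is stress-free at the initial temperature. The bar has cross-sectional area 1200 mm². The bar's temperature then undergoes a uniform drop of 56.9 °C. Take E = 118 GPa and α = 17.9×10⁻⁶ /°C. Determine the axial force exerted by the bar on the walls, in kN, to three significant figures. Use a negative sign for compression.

Free thermal expansion αLΔT = 17.9e-6 · 3530 · -56.9 = -3.595 mm.
The walls impose strain ε = −(-3.595)/3530 = 1.0185e-03; σ = Eε = 118000 · 1.0185e-03 = 120.2 MPa.
Wall reaction R = σ·A = 120.2·1200 = 144200 N = 144.2 kN.

144 kN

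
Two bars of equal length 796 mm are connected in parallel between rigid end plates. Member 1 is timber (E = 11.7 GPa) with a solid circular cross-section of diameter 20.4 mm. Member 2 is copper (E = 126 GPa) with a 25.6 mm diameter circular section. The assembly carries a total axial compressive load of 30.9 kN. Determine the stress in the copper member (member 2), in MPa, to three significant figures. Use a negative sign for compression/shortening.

-56.7 MPa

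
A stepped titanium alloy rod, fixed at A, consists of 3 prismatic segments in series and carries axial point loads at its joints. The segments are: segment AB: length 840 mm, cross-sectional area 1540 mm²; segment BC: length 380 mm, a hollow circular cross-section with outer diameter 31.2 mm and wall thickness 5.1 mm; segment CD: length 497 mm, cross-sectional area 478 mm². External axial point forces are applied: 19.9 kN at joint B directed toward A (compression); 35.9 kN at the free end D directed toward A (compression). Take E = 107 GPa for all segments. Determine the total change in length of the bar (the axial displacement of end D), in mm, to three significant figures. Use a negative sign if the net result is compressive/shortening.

-0.938 mm

Internal axial forces (sectioning from the free end, tension +): N_CD = -35.9 kN, N_BC = -35.9 kN, N_AB = -55.8 kN.
A_BC = 418.2 mm².
δ_AB = -55800·840/(1540·107000) = -0.2845 mm
δ_BC = -35900·380/(418.2·107000) = -0.3049 mm
δ_CD = -35900·497/(478·107000) = -0.3489 mm
δ = Σδ_i = -0.9382 mm.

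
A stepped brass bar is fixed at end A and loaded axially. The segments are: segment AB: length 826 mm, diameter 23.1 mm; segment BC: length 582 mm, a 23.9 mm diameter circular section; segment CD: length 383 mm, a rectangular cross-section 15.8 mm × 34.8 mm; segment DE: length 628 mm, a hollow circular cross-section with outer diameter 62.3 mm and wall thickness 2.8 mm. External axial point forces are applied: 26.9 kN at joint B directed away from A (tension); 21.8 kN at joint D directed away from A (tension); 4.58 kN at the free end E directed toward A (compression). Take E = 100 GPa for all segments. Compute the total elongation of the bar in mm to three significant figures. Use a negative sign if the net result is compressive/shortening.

Internal axial forces (sectioning from the free end, tension +): N_DE = -4.58 kN, N_CD = 17.22 kN, N_BC = 17.22 kN, N_AB = 44.12 kN.
A_AB = 419.1 mm².
A_BC = 448.6 mm².
A_CD = 549.8 mm².
A_DE = 523.4 mm².
δ_AB = 44120·826/(419.1·100000) = 0.8696 mm
δ_BC = 17220·582/(448.6·100000) = 0.2234 mm
δ_CD = 17220·383/(549.8·100000) = 0.1199 mm
δ_DE = -4580·628/(523.4·100000) = -0.05495 mm
δ = Σδ_i = 1.158 mm.

1.16 mm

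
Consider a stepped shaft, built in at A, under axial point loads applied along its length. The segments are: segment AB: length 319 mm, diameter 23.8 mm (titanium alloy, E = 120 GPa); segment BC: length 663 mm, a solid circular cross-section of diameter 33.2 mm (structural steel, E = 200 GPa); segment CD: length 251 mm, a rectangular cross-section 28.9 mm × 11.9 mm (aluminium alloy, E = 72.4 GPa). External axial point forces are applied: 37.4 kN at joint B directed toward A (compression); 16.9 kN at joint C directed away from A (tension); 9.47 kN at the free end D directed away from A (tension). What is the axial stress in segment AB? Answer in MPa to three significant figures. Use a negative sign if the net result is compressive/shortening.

Internal axial forces (sectioning from the free end, tension +): N_CD = 9.47 kN, N_BC = 26.37 kN, N_AB = -11.03 kN.
A_AB = 444.9 mm².
σ_AB = N_AB/A_AB = -11030/444.9 = -24.79 MPa.

-24.8 MPa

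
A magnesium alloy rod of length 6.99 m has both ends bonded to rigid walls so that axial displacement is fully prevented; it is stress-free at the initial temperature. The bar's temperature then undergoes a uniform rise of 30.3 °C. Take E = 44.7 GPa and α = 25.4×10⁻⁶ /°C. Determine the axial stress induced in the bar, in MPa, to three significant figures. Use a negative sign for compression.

Free thermal expansion αLΔT = 25.4e-6 · 6990 · 30.3 = 5.38 mm.
The walls impose strain ε = −(5.38)/6990 = -7.6962e-04; σ = Eε = 44700 · -7.6962e-04 = -34.4 MPa.

-34.4 MPa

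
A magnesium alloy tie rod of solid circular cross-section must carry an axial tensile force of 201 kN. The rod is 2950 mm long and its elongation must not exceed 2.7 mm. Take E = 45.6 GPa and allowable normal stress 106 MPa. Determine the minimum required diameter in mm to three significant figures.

78.3 mm

Required area A ≥ P/σ_allow = 201000/106 = 1896 mm².
For a solid circular section, d ≥ √(4A/π) = 49.14 mm.
Elongation limit: A ≥ PL/(Eδ_allow) = 201000·2950/(45600·2.7) = 4816 mm² ⇒ d ≥ 78.31 mm.
The elongation limit governs.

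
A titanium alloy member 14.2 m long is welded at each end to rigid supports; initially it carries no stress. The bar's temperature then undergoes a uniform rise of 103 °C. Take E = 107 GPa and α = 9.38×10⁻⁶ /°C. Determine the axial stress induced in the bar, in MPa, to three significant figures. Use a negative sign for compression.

-103 MPa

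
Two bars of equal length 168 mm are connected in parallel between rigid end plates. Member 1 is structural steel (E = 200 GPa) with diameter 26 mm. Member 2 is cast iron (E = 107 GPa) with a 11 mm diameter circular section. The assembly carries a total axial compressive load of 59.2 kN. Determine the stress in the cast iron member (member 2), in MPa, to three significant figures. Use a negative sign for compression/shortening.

A_1 = 530.9 mm².
A_2 = 95.03 mm².
Equal strain + equilibrium ⇒ each member carries load in proportion to AE: A₁E₁ = 106200000 N, A₂E₂ = 10170000 N, ΣAE = 116400000 N.
σ₂ = P·E₂/ΣAE = -59200·107000/116400000 = -54.44 MPa.

-54.4 MPa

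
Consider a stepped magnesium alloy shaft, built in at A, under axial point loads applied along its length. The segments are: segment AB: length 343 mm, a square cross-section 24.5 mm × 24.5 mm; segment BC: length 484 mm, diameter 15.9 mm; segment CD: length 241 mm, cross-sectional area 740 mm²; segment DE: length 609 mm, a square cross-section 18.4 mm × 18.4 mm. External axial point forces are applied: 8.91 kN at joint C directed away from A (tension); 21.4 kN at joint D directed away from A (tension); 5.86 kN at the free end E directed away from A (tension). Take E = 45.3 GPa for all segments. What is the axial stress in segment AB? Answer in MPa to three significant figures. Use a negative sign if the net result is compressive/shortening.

60.3 MPa

Internal axial forces (sectioning from the free end, tension +): N_DE = 5.86 kN, N_CD = 27.26 kN, N_BC = 36.17 kN, N_AB = 36.17 kN.
A_AB = 600.2 mm².
σ_AB = N_AB/A_AB = 36170/600.2 = 60.26 MPa.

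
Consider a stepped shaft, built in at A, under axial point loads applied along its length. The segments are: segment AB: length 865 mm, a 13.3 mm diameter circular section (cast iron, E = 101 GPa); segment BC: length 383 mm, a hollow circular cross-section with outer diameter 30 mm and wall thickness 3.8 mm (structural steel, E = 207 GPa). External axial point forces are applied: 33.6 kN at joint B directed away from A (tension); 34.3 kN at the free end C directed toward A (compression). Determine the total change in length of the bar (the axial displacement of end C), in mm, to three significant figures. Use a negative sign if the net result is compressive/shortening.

-0.246 mm

Internal axial forces (sectioning from the free end, tension +): N_BC = -34.3 kN, N_AB = -0.7 kN.
A_AB = 138.9 mm².
A_BC = 312.8 mm².
δ_AB = -700·865/(138.9·101000) = -0.04315 mm
δ_BC = -34300·383/(312.8·207000) = -0.2029 mm
δ = Σδ_i = -0.2461 mm.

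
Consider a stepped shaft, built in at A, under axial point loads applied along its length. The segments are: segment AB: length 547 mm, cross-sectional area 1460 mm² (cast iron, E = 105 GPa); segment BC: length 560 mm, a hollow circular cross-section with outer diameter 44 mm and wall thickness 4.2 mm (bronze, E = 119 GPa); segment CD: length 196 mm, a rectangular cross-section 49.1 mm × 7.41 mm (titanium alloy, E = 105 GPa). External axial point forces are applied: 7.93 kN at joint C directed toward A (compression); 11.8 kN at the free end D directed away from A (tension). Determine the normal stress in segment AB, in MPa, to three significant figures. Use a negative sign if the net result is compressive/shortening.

2.65 MPa

Internal axial forces (sectioning from the free end, tension +): N_CD = 11.8 kN, N_BC = 3.87 kN, N_AB = 3.87 kN.
σ_AB = N_AB/A_AB = 3870/1460 = 2.651 MPa.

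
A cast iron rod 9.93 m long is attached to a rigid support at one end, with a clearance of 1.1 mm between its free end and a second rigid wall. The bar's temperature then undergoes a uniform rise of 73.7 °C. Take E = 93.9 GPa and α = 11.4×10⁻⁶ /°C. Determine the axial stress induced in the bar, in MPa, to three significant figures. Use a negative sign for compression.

-68.5 MPa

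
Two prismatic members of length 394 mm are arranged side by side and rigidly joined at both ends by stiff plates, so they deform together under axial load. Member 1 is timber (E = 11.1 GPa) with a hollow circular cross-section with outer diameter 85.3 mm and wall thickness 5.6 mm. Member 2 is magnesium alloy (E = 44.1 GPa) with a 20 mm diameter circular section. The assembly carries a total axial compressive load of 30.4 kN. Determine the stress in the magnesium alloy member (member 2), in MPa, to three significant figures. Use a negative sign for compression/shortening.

A_1 = 1402 mm².
A_2 = 314.2 mm².
Equal strain + equilibrium ⇒ each member carries load in proportion to AE: A₁E₁ = 15560000 N, A₂E₂ = 13850000 N, ΣAE = 29420000 N.
σ₂ = P·E₂/ΣAE = -30400·44100/29420000 = -45.57 MPa.

-45.6 MPa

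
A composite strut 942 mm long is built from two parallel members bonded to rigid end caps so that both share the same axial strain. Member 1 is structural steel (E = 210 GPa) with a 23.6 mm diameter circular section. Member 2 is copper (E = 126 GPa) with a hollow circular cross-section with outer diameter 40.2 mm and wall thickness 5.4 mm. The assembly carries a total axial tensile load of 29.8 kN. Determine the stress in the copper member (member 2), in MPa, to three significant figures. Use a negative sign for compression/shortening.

A_1 = 437.4 mm².
A_2 = 590.4 mm².
Equal strain + equilibrium ⇒ each member carries load in proportion to AE: A₁E₁ = 91860000 N, A₂E₂ = 74390000 N, ΣAE = 166200000 N.
σ₂ = P·E₂/ΣAE = 29800·126000/166200000 = 22.59 MPa.

22.6 MPa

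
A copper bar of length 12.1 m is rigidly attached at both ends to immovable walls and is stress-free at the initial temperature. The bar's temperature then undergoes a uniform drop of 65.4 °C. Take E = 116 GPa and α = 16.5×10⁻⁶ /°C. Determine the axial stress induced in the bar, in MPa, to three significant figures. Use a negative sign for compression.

125 MPa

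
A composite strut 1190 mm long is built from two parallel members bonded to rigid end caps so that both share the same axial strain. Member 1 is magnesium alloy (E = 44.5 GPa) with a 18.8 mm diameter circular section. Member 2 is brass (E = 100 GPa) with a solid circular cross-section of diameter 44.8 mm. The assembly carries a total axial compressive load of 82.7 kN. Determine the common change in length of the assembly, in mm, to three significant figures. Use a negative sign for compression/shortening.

A_1 = 277.6 mm².
A_2 = 1576 mm².
Equal strain + equilibrium ⇒ each member carries load in proportion to AE: A₁E₁ = 12350000 N, A₂E₂ = 157600000 N, ΣAE = 170000000 N.
δ = PL/ΣAE = -82700·1190/170000000 = -0.5789 mm.

-0.579 mm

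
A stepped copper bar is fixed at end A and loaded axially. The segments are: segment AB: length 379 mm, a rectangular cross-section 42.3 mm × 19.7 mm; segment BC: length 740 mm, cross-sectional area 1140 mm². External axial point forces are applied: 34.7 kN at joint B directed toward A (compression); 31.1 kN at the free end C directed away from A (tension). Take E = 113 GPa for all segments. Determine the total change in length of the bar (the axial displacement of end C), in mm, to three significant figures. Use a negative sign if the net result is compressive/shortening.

Internal axial forces (sectioning from the free end, tension +): N_BC = 31.1 kN, N_AB = -3.6 kN.
A_AB = 833.3 mm².
δ_AB = -3600·379/(833.3·113000) = -0.01449 mm
δ_BC = 31100·740/(1140·113000) = 0.1787 mm
δ = Σδ_i = 0.1642 mm.

0.164 mm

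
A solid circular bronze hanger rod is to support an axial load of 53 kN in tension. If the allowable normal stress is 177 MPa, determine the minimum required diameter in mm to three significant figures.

Required area A ≥ P/σ_allow = 53000/177 = 299.4 mm².
For a solid circular section, d ≥ √(4A/π) = 19.53 mm.

19.5 mm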